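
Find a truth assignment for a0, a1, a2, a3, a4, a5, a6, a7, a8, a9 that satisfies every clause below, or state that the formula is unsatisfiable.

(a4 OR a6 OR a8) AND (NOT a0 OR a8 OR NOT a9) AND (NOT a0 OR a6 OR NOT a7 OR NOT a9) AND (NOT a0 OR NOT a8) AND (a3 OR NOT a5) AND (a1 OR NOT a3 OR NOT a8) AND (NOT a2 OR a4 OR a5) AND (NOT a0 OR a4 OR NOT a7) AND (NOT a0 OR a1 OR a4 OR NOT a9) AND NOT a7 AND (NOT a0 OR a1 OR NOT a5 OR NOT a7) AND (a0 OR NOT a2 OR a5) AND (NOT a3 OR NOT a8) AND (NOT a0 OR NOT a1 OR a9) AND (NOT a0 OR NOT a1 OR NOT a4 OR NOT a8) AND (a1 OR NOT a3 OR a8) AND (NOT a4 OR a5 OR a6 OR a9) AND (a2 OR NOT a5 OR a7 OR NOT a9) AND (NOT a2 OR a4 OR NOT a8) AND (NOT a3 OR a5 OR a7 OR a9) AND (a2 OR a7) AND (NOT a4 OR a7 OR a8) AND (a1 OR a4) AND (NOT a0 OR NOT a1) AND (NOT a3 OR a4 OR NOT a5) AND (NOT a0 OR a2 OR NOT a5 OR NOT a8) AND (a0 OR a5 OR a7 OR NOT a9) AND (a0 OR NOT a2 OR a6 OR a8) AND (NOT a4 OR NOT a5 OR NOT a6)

No satisfying assignment exists.

Case a4 = True:
  (NOT a7) forces a7 = False.
  (a2 OR a7) forces a2 = True.
  (NOT a4 OR a7 OR a8) forces a8 = True.
  (NOT a0 OR NOT a8) forces a0 = False.
  (a0 OR NOT a2 OR a5) forces a5 = True.
  (a3 OR NOT a5) forces a3 = True.
  Clause (NOT a3 OR NOT a8) is falsified — contradiction.
Case a4 = False:
  (NOT a7) forces a7 = False.
  (a2 OR a7) forces a2 = True.
  (NOT a2 OR a4 OR a5) forces a5 = True.
  (a3 OR NOT a5) forces a3 = True.
  Clause (NOT a3 OR a4 OR NOT a5) is falsified — contradiction.
Both cases fail, so the formula is unsatisfiable.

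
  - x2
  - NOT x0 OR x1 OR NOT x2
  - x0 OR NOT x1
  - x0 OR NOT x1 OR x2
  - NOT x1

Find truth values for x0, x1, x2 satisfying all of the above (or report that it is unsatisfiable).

Unit clause (x2) forces x2 = True.
Unit clause (NOT x1) forces x1 = False.
In (NOT x0 OR x1 OR NOT x2) only NOT x0 is left, so x0 = False.
Check each clause:
  (x2): x2 holds.
  (NOT x0 OR x1 OR NOT x2): NOT x0 holds.
  (x0 OR NOT x1): NOT x1 holds.
  (x0 OR NOT x1 OR x2): NOT x1 holds.
  (NOT x1): NOT x1 holds.
All clauses satisfied.

x0: False; x1: False; x2: True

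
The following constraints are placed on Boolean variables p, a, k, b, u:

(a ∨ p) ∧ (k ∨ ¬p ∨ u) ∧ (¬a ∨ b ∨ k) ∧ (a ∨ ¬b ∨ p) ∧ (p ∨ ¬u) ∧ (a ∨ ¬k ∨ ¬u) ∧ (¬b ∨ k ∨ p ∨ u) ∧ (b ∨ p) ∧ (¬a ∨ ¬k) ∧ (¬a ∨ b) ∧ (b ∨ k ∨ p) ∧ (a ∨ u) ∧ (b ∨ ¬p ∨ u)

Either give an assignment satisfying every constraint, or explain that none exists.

Try p = False:
  (a ∨ p) forces a = True.
  (p ∨ ¬u) forces u = False.
  (b ∨ p) forces b = True.
  (¬b ∨ k ∨ p ∨ u) forces k = True.
  clause (¬a ∨ ¬k) is falsified — backtrack.
So p = True.
Set a = False.
  then (a ∨ u) forces u = True.
  then (a ∨ ¬k ∨ ¬u) forces k = False.
Set b = False.
All clauses satisfied.

p: True, a: False, k: False, b: False, u: True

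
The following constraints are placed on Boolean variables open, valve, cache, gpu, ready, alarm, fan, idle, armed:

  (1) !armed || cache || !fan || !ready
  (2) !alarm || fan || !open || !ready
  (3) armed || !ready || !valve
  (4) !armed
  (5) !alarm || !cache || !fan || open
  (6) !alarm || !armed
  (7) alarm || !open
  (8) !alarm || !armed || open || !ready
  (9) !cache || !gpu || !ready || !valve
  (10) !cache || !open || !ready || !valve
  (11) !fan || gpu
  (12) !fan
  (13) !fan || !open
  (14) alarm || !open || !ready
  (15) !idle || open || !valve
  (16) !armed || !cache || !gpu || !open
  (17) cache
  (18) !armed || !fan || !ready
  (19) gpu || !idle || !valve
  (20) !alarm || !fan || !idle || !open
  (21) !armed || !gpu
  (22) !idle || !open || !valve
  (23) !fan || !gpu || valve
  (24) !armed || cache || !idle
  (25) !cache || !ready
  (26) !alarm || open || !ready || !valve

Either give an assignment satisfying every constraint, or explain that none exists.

open: False; valve: False; cache: True; gpu: False; ready: False; alarm: False; fan: False; idle: True; armed: False

Unit clause (!armed) forces armed = False.
Unit clause (!fan) forces fan = False.
Unit clause (cache) forces cache = True.
In (!cache || !ready) only !ready is left, so ready = False.
Set open = False.
Set valve = False.
Set gpu = False.
Set alarm = False.
Set idle = True.
All clauses satisfied.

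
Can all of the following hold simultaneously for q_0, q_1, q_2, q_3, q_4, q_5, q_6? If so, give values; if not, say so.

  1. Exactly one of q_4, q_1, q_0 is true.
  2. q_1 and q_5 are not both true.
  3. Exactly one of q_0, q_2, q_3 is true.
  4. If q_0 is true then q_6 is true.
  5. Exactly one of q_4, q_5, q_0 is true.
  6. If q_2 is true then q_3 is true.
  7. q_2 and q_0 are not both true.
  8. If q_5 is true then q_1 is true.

q_0=F, q_1=F, q_2=F, q_3=T, q_4=T, q_5=F, q_6=T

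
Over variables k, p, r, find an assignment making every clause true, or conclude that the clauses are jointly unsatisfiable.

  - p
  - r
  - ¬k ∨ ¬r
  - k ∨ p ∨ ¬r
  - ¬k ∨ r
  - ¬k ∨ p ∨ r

Unit clause (p) forces p = True.
Unit clause (r) forces r = True.
In (¬k ∨ ¬r) only ¬k is left, so k = False.
Check each clause:
  (p): p holds.
  (r): r holds.
  (¬k ∨ ¬r): ¬k holds.
  (k ∨ p ∨ ¬r): p holds.
  (¬k ∨ r): ¬k holds.
  (¬k ∨ p ∨ r): ¬k holds.
All clauses satisfied.

k = False, p = True, r = True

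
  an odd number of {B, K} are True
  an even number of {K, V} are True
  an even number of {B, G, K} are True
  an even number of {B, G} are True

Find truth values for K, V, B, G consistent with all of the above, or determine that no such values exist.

K = False; V = False; B = True; G = True

{B, K}: 1 true → odd ✓
{K, V}: 0 true → even ✓
{B, G, K}: 2 true → even ✓
{B, G}: 2 true → even ✓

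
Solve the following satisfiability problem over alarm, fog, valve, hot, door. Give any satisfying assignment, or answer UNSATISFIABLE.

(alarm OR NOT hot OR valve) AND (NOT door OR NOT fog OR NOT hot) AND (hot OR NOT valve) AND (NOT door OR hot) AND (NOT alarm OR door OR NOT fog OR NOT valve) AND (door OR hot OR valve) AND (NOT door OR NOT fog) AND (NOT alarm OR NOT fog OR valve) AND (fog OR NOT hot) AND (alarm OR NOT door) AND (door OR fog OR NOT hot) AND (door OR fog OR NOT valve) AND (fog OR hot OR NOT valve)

alarm: False, fog: True, valve: True, hot: True, door: False

Set alarm = False.
  then (alarm OR NOT door) forces door = False.
Set fog = True.
Try valve = False:
  (alarm OR NOT hot OR valve) forces hot = False.
  clause (door OR hot OR valve) is falsified — backtrack.
So valve = True.
  then (hot OR NOT valve) forces hot = True.
All clauses satisfied.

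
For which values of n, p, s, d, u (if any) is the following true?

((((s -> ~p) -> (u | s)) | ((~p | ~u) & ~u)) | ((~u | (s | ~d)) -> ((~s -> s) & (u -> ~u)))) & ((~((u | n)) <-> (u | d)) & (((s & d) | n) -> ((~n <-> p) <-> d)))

n: False, p: False, s: False, d: True, u: False

  (((s -> ~p) -> (u | s)) | ((~p | ~u) & ~u)) | ((~u | (s | ~d)) -> ((~s -> s) & (u -> ~u))) = True
    ((s -> ~p) -> (u | s)) | ((~p | ~u) & ~u) = True
      (s -> ~p) -> (u | s) = False
        s -> ~p = True
          ~p = True
        u | s = False
      (~p | ~u) & ~u = True
        ~p | ~u = True
          ~p = True
          ~u = True
        ~u = True
    (~u | (s | ~d)) -> ((~s -> s) & (u -> ~u)) = False
      ~u | (s | ~d) = True
        ~u = True
        s | ~d = False
          ~d = False
      (~s -> s) & (u -> ~u) = False
        ~s -> s = False
          ~s = True
        u -> ~u = True
          ~u = True
  (~((u | n)) <-> (u | d)) & (((s & d) | n) -> ((~n <-> p) <-> d)) = True
    ~((u | n)) <-> (u | d) = True
      ~((u | n)) = True
        u | n = False
      u | d = True
    ((s & d) | n) -> ((~n <-> p) <-> d) = True
      (s & d) | n = False
        s & d = False
      (~n <-> p) <-> d = False
        ~n <-> p = False
          ~n = True
Both conjuncts True, so the formula holds.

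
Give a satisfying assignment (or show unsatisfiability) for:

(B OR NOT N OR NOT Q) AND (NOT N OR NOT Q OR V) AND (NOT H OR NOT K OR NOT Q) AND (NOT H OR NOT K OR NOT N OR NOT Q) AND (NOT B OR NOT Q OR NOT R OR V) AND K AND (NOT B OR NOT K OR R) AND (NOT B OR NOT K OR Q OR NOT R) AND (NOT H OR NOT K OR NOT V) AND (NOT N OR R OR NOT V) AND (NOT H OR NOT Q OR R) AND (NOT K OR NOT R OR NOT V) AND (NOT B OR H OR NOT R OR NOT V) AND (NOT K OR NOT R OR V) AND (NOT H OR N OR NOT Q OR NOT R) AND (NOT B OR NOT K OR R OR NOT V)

K: True; R: False; Q: False; N: True; V: False; H: True; B: False

Unit clause (K) forces K = True.
Set R = False.
  then (NOT B OR NOT K OR R) forces B = False.
Set Q = False.
Set N = True.
  then (NOT N OR R OR NOT V) forces V = False.
Set H = True.
All clauses satisfied.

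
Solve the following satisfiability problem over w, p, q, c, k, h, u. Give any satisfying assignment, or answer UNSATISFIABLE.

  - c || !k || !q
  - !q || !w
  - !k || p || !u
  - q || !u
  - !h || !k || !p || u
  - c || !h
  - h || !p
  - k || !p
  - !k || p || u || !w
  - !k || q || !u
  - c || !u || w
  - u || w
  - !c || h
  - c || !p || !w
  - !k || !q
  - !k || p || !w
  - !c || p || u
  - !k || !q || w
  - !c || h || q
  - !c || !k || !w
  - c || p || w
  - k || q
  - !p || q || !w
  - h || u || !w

w = False, p = False, q = True, c = True, k = False, h = True, u = True

Try w = True:
  (!q || !w) forces q = False.
  (q || !u) forces u = False.
  (k || q) forces k = True.
  (!k || p || u || !w) forces p = True.
  clause (!p || q || !w) is falsified — backtrack.
So w = False.
  then (u || w) forces u = True.
  then (q || !u) forces q = True.
  then (c || !u || w) forces c = True.
  then (!c || h) forces h = True.
  then (!k || !q) forces k = False.
  then (k || !p) forces p = False.
All clauses satisfied.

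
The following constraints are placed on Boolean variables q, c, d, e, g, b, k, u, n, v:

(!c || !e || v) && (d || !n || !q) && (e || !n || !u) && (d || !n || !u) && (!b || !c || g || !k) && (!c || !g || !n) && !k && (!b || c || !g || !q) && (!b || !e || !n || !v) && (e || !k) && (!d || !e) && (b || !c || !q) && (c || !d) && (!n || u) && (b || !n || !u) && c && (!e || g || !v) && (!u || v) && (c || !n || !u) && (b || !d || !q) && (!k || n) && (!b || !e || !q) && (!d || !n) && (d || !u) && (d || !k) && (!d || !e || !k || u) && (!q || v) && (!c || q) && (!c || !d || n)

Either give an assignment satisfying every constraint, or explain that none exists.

Unit clause (!k) forces k = False.
Unit clause (c) forces c = True.
In (!c || q) only q is left, so q = True.
In (b || !c || !q) only b is left, so b = True.
In (!b || !e || !q) only !e is left, so e = False.
In (!q || v) only v is left, so v = True.
Set d = False.
  then (d || !n || !q) forces n = False.
  then (d || !u) forces u = False.
Set g = False.
All clauses satisfied.

q=T, c=T, d=F, e=F, g=F, b=T, k=F, u=F, n=F, v=T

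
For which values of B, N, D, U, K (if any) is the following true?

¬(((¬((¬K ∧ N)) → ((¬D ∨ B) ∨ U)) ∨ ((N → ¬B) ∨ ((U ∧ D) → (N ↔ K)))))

Unsatisfiable — no assignment works.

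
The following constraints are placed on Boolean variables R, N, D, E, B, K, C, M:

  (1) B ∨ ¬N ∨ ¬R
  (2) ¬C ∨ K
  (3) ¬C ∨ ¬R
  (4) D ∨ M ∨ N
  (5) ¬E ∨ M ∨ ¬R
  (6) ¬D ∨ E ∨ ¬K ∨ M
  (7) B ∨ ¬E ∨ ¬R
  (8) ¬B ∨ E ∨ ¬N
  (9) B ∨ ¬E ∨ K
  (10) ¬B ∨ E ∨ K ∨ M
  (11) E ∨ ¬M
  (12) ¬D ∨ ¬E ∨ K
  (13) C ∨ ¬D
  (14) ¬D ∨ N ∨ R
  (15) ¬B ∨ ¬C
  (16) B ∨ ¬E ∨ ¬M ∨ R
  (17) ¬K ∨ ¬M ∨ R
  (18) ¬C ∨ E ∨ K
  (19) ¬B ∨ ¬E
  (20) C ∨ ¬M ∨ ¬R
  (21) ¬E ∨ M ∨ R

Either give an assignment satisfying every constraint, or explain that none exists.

Set R = False.
Try N = False:
  (¬D ∨ N ∨ R) forces D = False.
  (D ∨ M ∨ N) forces M = True.
  (E ∨ ¬M) forces E = True.
  (B ∨ ¬E ∨ ¬M ∨ R) forces B = True.
  clause (¬B ∨ ¬E) is falsified — backtrack.
So N = True.
Set D = False.
Try E = True:
  (¬B ∨ ¬E) forces B = False.
  (B ∨ ¬E ∨ K) forces K = True.
  (B ∨ ¬E ∨ ¬M ∨ R) forces M = False.
  clause (¬E ∨ M ∨ R) is falsified — backtrack.
So E = False.
  then (¬B ∨ E ∨ ¬N) forces B = False.
  then (E ∨ ¬M) forces M = False.
Set K = False.
  then (¬C ∨ K) forces C = False.
All clauses satisfied.

R = False, N = True, D = False, E = False, B = False, K = False, C = False, M = False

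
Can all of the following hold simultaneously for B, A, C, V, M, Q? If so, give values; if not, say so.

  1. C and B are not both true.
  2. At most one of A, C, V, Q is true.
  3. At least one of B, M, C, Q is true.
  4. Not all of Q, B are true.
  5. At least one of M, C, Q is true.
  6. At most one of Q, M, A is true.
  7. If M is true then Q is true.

B: False; A: False; C: True; V: False; M: False; Q: False

  (1) C=T, B=F — not both ✓
  (2) {A, C, V, Q}: 1 true — at most one ✓
  (3) {B, M, C, Q}: 1 true — at least one ✓
  (4) {Q, B}: 0/2 true — not all ✓
  (5) {M, C, Q}: 1 true — at least one ✓
  (6) {Q, M, A}: 0 true — at most one ✓
  (7) M=F ⇒ Q: vacuous ✓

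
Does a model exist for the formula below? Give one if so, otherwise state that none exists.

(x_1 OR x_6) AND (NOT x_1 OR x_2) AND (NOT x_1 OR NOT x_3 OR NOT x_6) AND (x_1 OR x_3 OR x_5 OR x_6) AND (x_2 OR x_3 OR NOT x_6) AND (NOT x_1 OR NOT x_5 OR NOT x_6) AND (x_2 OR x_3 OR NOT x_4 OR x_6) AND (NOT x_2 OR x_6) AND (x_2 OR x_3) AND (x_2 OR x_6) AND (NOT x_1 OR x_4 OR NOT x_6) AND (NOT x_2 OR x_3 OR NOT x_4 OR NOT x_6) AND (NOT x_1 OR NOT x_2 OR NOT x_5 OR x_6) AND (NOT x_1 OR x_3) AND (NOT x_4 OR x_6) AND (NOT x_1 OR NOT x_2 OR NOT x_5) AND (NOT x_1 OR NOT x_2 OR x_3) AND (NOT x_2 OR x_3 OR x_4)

Try x_1 = True:
  (NOT x_1 OR x_2) forces x_2 = True.
  (NOT x_2 OR x_6) forces x_6 = True.
  (NOT x_1 OR NOT x_3 OR NOT x_6) forces x_3 = False.
  clause (NOT x_1 OR x_3) is falsified — backtrack.
So x_1 = False.
  then (x_1 OR x_6) forces x_6 = True.
Set x_2 = True.
Try x_3 = False:
  (NOT x_2 OR x_3 OR NOT x_4 OR NOT x_6) forces x_4 = False.
  clause (NOT x_2 OR x_3 OR x_4) is falsified — backtrack.
So x_3 = True.
Set x_4 = False.
Set x_5 = True.
All clauses satisfied.

x_1 = False, x_2 = True, x_3 = True, x_4 = False, x_5 = True, x_6 = True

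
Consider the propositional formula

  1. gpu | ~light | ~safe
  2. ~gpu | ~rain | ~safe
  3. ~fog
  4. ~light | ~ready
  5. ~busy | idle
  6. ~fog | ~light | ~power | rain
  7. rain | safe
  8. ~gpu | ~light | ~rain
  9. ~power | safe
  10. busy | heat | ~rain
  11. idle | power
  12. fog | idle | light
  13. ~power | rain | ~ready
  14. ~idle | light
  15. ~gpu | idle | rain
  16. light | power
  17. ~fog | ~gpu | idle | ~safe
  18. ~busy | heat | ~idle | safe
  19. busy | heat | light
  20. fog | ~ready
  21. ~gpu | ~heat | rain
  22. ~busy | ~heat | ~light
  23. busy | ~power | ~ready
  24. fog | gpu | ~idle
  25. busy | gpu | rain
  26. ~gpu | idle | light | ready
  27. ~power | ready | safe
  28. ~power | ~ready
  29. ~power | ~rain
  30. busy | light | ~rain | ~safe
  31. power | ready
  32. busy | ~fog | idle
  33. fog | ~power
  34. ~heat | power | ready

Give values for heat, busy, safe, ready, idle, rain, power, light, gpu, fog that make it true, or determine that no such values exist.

Case fog = True:
  Clause (~fog) is falsified — contradiction.
Case fog = False:
  (fog | ~ready) forces ready = False.
  (power | ready) forces power = True.
  Clause (fog | ~power) is falsified — contradiction.
Both cases fail, so the formula is unsatisfiable.

UNSATISFIABLE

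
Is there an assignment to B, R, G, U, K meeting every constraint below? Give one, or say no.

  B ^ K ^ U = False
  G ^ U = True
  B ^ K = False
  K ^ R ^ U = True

B = False, R = True, G = True, U = False, K = False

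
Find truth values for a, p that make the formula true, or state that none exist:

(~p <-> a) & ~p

a=T, p=F

  ~p <-> a = True
    ~p = True
  ~p = True
Both conjuncts True, so the formula holds.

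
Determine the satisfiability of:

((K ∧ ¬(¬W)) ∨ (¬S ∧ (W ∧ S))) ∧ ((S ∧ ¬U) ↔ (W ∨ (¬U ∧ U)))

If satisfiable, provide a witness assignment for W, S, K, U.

W=T, S=T, K=T, U=F

  (K ∧ ¬(¬W)) ∨ (¬S ∧ (W ∧ S)) = True
    K ∧ ¬(¬W) = True
      ¬(¬W) = True
        ¬W = False
    ¬S ∧ (W ∧ S) = False
      ¬S = False
      W ∧ S = True
  (S ∧ ¬U) ↔ (W ∨ (¬U ∧ U)) = True
    S ∧ ¬U = True
      ¬U = True
    W ∨ (¬U ∧ U) = True
      ¬U ∧ U = False
        ¬U = True
Both conjuncts True, so the formula holds.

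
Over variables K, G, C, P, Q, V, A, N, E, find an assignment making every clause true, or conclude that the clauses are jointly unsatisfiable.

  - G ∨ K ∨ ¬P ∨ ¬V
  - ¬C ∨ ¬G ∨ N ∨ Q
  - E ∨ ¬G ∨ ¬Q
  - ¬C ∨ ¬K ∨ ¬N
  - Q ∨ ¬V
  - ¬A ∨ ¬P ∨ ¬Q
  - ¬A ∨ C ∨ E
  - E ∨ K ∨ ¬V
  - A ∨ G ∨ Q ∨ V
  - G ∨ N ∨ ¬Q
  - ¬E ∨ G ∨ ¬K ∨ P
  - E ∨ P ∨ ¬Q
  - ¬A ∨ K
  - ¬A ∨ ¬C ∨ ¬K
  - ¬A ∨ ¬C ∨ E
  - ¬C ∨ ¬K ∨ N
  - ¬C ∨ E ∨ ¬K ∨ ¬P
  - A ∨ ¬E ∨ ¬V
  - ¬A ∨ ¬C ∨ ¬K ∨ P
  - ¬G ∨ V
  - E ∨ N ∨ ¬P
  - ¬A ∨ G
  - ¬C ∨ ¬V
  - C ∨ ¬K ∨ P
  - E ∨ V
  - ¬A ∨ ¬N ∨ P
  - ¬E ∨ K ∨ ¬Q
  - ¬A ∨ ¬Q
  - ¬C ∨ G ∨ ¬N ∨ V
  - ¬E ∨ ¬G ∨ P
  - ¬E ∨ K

Try K = False:
  (¬A ∨ K) forces A = False.
  (¬E ∨ K) forces E = False.
  (E ∨ K ∨ ¬V) forces V = False.
  clause (E ∨ V) is falsified — backtrack.
So K = True.
Set G = False.
  then (¬A ∨ G) forces A = False.
Try C = True:
  (¬C ∨ ¬K ∨ ¬N) forces N = False.
  clause (¬C ∨ ¬K ∨ N) is falsified — backtrack.
So C = False.
  then (C ∨ ¬K ∨ P) forces P = True.
Try Q = False:
  (Q ∨ ¬V) forces V = False.
  clause (A ∨ G ∨ Q ∨ V) is falsified — backtrack.
So Q = True.
  then (G ∨ N ∨ ¬Q) forces N = True.
Set V = False.
  then (E ∨ V) forces E = True.
All clauses satisfied.

K = True; G = False; C = False; P = True; Q = True; V = False; A = False; N = True; E = True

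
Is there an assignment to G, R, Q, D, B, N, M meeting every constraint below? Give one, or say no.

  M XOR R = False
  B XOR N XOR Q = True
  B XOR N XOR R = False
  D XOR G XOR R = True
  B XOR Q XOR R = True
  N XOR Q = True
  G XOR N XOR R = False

G: False, R: True, Q: False, D: False, B: False, N: True, M: True

M XOR R = T XOR T = False ✓
B XOR N XOR Q = F XOR T XOR F = True ✓
B XOR N XOR R = F XOR T XOR T = False ✓
D XOR G XOR R = F XOR F XOR T = True ✓
B XOR Q XOR R = F XOR F XOR T = True ✓
N XOR Q = T XOR F = True ✓
G XOR N XOR R = F XOR T XOR T = False ✓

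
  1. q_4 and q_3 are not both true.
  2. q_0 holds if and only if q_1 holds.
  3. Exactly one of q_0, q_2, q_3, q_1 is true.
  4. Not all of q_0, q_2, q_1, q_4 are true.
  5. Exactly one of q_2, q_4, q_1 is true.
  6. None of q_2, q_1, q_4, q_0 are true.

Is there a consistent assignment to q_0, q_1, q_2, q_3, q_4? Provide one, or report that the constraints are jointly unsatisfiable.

Case q_4 = True:
  Constraint (6) is violated (q_4=T) — contradiction.
Case q_4 = False:
  (6) forces q_2 = False.
  (5) with q_2=F, q_4=F forces q_1 = True.
  Constraint (6) is violated (q_1=T) — contradiction.
Both cases fail — unsatisfiable.

Unsatisfiable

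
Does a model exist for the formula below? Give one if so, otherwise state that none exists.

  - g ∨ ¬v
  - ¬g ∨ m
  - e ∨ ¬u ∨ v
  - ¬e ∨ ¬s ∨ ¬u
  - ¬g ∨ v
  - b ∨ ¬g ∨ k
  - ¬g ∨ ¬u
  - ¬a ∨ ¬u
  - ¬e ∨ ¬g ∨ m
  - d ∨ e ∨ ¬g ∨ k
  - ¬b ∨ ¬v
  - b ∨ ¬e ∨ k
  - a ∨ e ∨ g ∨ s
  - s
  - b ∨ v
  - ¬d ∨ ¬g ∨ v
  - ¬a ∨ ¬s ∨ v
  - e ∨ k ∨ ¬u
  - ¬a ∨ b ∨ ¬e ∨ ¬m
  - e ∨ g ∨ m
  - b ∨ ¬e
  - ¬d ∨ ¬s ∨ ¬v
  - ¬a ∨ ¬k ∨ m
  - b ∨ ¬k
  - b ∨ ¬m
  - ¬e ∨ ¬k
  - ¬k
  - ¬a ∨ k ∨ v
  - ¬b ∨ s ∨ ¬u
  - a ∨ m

k = False; e = True; v = False; b = True; u = False; g = False; d = False; a = False; s = True; m = True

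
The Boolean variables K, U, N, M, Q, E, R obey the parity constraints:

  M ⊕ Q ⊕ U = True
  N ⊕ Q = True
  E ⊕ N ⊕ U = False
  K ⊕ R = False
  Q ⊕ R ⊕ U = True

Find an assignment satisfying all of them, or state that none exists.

K: False, U: True, N: True, M: False, Q: False, E: False, R: False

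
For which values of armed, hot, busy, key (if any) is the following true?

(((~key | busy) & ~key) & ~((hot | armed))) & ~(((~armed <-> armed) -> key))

No satisfying assignment exists.

The conjunct ~(((~armed <-> armed) -> key)) is unsatisfiable on its own:
  armed=F, key=F: evaluates to False.
  armed=F, key=T: evaluates to False.
  armed=T, key=F: evaluates to False.
  armed=T, key=T: evaluates to False.
So the whole conjunction is unsatisfiable.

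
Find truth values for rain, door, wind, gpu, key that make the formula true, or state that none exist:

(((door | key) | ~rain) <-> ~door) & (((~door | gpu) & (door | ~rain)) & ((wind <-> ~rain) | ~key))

rain = False, door = False, wind = True, gpu = True, key = True

  ((door | key) | ~rain) <-> ~door = True
    (door | key) | ~rain = True
      door | key = True
      ~rain = True
    ~door = True
  ((~door | gpu) & (door | ~rain)) & ((wind <-> ~rain) | ~key) = True
    (~door | gpu) & (door | ~rain) = True
      ~door | gpu = True
        ~door = True
      door | ~rain = True
        ~rain = True
    (wind <-> ~rain) | ~key = True
      wind <-> ~rain = True
        ~rain = True
      ~key = False
Both conjuncts True, so the formula holds.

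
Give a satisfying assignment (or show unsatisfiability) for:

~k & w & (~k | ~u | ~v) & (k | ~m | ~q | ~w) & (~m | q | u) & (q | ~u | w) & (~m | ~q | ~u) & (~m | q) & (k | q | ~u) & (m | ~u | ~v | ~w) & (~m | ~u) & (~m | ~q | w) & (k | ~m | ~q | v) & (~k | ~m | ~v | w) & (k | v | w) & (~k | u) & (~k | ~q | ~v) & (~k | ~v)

Unit clause (~k) forces k = False.
Unit clause (w) forces w = True.
Set v = False.
Set q = False.
  then (~m | q) forces m = False.
  then (k | q | ~u) forces u = False.
All clauses satisfied.

w = True, v = False, q = False, u = False, m = False, k = False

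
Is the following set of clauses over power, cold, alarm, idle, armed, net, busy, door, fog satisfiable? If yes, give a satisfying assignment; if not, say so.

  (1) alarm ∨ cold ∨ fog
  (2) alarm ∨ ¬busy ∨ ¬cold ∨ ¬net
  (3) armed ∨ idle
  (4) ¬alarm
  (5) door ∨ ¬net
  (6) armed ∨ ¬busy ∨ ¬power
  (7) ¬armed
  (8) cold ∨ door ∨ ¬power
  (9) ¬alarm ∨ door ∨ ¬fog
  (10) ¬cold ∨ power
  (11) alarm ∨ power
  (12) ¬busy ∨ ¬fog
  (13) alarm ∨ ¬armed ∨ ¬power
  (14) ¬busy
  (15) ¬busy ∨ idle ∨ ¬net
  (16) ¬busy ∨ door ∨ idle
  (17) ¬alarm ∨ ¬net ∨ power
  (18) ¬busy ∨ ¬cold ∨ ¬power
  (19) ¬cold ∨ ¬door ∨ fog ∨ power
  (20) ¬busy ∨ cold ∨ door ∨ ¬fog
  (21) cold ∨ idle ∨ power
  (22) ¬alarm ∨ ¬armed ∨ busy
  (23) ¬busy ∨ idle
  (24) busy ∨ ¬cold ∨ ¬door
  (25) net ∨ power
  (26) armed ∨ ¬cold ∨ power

Unit clause (¬alarm) forces alarm = False.
Unit clause (¬armed) forces armed = False.
In (alarm ∨ power) only power is left, so power = True.
Unit clause (¬busy) forces busy = False.
In (armed ∨ idle) only idle is left, so idle = True.
Set cold = True.
  then (busy ∨ ¬cold ∨ ¬door) forces door = False.
  then (door ∨ ¬net) forces net = False.
Set fog = True.
All clauses satisfied.

power = True, cold = True, alarm = False, idle = True, armed = False, net = False, busy = False, door = False, fog = True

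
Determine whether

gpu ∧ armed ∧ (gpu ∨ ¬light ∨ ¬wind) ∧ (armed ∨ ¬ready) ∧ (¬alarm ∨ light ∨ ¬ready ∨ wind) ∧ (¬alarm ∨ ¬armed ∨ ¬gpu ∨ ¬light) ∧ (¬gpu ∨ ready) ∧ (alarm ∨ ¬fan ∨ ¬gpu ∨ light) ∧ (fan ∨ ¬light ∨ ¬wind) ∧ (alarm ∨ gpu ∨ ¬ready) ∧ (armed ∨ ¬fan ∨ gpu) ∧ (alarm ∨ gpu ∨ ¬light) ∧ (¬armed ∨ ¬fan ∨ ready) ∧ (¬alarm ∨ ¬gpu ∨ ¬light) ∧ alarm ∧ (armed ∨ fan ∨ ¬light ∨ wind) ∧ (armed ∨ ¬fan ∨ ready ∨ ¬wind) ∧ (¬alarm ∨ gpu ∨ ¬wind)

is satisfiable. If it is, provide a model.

gpu = True, ready = True, fan = True, light = False, armed = True, alarm = True, wind = True

Unit clause (gpu) forces gpu = True.
Unit clause (armed) forces armed = True.
In (¬gpu ∨ ready) only ready is left, so ready = True.
Unit clause (alarm) forces alarm = True.
In (¬alarm ∨ ¬armed ∨ ¬gpu ∨ ¬light) only ¬light is left, so light = False.
In (¬alarm ∨ light ∨ ¬ready ∨ wind) only wind is left, so wind = True.
Set fan = True.
All clauses satisfied.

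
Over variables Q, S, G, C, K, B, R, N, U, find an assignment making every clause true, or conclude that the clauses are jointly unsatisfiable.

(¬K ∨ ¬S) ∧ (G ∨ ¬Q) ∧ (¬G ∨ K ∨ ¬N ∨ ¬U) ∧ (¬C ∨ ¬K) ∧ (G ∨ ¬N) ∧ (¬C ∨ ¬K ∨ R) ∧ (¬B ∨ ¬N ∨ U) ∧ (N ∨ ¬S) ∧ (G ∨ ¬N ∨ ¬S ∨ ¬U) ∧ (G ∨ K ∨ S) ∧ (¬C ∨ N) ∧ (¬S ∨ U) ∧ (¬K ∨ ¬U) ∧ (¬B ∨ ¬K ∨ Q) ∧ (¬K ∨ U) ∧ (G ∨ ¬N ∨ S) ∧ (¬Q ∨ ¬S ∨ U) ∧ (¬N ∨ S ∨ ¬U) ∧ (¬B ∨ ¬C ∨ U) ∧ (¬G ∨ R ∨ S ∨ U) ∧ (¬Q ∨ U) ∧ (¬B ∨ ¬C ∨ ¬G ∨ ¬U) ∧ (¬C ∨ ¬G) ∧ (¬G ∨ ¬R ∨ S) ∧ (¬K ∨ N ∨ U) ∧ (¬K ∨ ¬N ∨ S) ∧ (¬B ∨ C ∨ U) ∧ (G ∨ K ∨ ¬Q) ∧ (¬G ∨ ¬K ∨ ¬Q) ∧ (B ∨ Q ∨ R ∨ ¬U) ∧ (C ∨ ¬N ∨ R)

Set Q = False.
Try S = True:
  (¬K ∨ ¬S) forces K = False.
  (N ∨ ¬S) forces N = True.
  (G ∨ ¬N) forces G = True.
  (¬G ∨ K ∨ ¬N ∨ ¬U) forces U = False.
  clause (¬S ∨ U) is falsified — backtrack.
So S = False.
Try G = False:
  (G ∨ ¬N) forces N = False.
  (G ∨ K ∨ S) forces K = True.
  (¬C ∨ ¬K) forces C = False.
  (¬K ∨ ¬U) forces U = False.
  clause (¬K ∨ U) is falsified — backtrack.
So G = True.
  then (¬C ∨ ¬G) forces C = False.
  then (¬G ∨ ¬R ∨ S) forces R = False.
  then (C ∨ ¬N ∨ R) forces N = False.
  then (¬G ∨ R ∨ S ∨ U) forces U = True.
  then (B ∨ Q ∨ R ∨ ¬U) forces B = True.
  then (¬K ∨ ¬U) forces K = False.
All clauses satisfied.

Q = False, S = False, G = True, C = False, K = False, B = True, R = False, N = False, U = True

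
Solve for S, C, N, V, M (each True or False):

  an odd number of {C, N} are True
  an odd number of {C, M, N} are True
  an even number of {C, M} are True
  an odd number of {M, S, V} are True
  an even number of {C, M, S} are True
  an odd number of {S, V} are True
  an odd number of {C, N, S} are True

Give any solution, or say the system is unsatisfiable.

S = False, C = False, N = True, V = True, M = False

{C, N}: 1 true → odd ✓
{C, M, N}: 1 true → odd ✓
{C, M}: 0 true → even ✓
{M, S, V}: 1 true → odd ✓
{C, M, S}: 0 true → even ✓
{S, V}: 1 true → odd ✓
{C, N, S}: 1 true → odd ✓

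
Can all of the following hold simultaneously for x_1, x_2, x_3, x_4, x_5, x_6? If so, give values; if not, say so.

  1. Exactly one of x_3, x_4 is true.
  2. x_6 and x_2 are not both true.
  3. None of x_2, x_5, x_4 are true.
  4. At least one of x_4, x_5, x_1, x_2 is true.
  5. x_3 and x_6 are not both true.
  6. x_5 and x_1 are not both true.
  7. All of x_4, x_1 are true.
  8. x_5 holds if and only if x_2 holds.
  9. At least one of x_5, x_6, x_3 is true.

Case x_4 = True:
  Constraint (3) is violated (x_4=T) — contradiction.
Case x_4 = False:
  Constraint (7) is violated (x_4=F) — contradiction.
Both cases fail — unsatisfiable.

The formula is unsatisfiable.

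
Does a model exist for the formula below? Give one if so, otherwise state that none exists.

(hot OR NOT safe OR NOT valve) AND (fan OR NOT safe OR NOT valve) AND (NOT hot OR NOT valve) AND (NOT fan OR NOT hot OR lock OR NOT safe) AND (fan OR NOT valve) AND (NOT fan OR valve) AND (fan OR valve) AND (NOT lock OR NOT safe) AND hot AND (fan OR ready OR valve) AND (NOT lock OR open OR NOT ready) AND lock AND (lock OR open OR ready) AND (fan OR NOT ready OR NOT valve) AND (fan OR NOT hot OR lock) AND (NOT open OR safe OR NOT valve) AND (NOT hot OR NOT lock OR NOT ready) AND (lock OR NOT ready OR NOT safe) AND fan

Case hot = True:
  (NOT hot OR NOT valve) forces valve = False.
  (NOT fan OR valve) forces fan = False.
  Clause (fan OR valve) is falsified — contradiction.
Case hot = False:
  Clause (hot) is falsified — contradiction.
Both cases fail, so the formula is unsatisfiable.

Unsatisfiable — no assignment works.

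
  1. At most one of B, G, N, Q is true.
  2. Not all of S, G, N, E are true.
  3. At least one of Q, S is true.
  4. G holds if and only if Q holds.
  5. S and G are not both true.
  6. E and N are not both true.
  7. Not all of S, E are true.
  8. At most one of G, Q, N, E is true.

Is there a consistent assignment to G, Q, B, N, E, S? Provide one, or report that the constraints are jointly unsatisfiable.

G = False; Q = False; B = False; N = False; E = False; S = True

  (1) {B, G, N, Q}: 0 true — at most one ✓
  (2) {S, G, N, E}: 1/4 true — not all ✓
  (3) {Q, S}: 1 true — at least one ✓
  (4) G=F, Q=F — same ✓
  (5) S=T, G=F — not both ✓
  (6) E=F, N=F — not both ✓
  (7) {S, E}: 1/2 true — not all ✓
  (8) {G, Q, N, E}: 0 true — at most one ✓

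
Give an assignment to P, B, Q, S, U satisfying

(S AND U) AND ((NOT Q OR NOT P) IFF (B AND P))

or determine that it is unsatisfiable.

P=T, B=F, Q=T, S=T, U=T

  S AND U = True
  (NOT Q OR NOT P) IFF (B AND P) = True
    NOT Q OR NOT P = False
      NOT Q = False
      NOT P = False
    B AND P = False
Both conjuncts True, so the formula holds.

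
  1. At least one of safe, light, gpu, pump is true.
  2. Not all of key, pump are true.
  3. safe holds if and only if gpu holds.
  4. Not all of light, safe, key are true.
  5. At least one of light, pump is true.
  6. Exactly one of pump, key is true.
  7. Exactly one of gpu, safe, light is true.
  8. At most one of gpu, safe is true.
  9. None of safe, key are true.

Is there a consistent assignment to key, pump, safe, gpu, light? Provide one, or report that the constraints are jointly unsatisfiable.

key = False, pump = True, safe = False, gpu = False, light = True

  (1) {safe, light, gpu, pump}: 2 true — at least one ✓
  (2) {key, pump}: 1/2 true — not all ✓
  (3) safe=F, gpu=F — same ✓
  (4) {light, safe, key}: 1/3 true — not all ✓
  (5) {light, pump}: 2 true — at least one ✓
  (6) {pump, key}: 1 true — exactly one ✓
  (7) {gpu, safe, light}: 1 true — exactly one ✓
  (8) {gpu, safe}: 0 true — at most one ✓
  (9) {safe, key}: 0 true — none ✓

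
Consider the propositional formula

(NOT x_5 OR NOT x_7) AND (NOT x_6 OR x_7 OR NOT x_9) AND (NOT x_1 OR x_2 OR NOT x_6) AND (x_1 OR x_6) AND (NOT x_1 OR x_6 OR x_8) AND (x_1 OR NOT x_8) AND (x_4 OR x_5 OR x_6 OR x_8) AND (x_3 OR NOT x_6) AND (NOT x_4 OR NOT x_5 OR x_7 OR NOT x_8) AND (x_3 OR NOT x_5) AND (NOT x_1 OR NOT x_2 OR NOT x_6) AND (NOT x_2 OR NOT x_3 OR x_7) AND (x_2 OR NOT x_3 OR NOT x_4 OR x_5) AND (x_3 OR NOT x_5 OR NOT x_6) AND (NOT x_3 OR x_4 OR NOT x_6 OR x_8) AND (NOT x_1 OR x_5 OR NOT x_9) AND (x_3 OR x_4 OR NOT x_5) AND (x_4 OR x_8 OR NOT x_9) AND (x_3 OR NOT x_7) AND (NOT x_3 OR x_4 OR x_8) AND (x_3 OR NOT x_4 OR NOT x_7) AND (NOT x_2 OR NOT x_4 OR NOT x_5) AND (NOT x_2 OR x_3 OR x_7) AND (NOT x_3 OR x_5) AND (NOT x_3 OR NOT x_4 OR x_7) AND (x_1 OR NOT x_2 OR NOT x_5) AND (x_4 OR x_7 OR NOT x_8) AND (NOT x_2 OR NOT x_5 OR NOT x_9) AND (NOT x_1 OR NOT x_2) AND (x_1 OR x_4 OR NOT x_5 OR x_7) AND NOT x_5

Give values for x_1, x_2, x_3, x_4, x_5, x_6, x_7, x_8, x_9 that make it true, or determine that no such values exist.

Unit clause (NOT x_5) forces x_5 = False.
In (NOT x_3 OR x_5) only NOT x_3 is left, so x_3 = False.
In (x_3 OR NOT x_6) only NOT x_6 is left, so x_6 = False.
In (x_3 OR NOT x_7) only NOT x_7 is left, so x_7 = False.
In (NOT x_2 OR x_3 OR x_7) only NOT x_2 is left, so x_2 = False.
In (x_1 OR x_6) only x_1 is left, so x_1 = True.
In (NOT x_1 OR x_6 OR x_8) only x_8 is left, so x_8 = True.
In (NOT x_1 OR x_5 OR NOT x_9) only NOT x_9 is left, so x_9 = False.
In (x_4 OR x_7 OR NOT x_8) only x_4 is left, so x_4 = True.
All clauses satisfied.

x_1=T, x_2=F, x_3=F, x_4=T, x_5=F, x_6=F, x_7=F, x_8=T, x_9=F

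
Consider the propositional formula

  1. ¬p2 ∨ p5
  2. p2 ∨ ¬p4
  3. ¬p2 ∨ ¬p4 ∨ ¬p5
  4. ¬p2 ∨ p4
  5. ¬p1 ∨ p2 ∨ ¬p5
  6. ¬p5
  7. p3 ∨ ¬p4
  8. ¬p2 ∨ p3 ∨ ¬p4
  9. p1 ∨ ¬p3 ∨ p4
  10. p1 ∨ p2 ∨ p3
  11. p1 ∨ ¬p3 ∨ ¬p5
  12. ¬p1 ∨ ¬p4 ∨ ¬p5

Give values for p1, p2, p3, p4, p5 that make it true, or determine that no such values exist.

Unit clause (¬p5) forces p5 = False.
In (¬p2 ∨ p5) only ¬p2 is left, so p2 = False.
In (p2 ∨ ¬p4) only ¬p4 is left, so p4 = False.
Try p1 = False:
  (p1 ∨ ¬p3 ∨ p4) forces p3 = False.
  clause (p1 ∨ p2 ∨ p3) is falsified — backtrack.
So p1 = True.
Set p3 = True.
All clauses satisfied.

p1=T; p2=F; p3=T; p4=F; p5=F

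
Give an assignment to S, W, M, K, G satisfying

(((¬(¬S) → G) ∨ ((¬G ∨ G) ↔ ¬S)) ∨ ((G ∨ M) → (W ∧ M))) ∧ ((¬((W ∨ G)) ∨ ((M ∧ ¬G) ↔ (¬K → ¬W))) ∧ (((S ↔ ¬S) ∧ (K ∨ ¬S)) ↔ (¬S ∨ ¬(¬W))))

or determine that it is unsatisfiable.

S = True, W = False, M = False, K = True, G = False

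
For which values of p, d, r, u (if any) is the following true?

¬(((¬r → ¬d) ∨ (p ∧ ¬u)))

p = False; d = True; r = False; u = False

  ¬(((¬r → ¬d) ∨ (p ∧ ¬u))) = True
    (¬r → ¬d) ∨ (p ∧ ¬u) = False
      ¬r → ¬d = False
        ¬r = True
        ¬d = False
      p ∧ ¬u = False
        ¬u = True
The formula evaluates to True.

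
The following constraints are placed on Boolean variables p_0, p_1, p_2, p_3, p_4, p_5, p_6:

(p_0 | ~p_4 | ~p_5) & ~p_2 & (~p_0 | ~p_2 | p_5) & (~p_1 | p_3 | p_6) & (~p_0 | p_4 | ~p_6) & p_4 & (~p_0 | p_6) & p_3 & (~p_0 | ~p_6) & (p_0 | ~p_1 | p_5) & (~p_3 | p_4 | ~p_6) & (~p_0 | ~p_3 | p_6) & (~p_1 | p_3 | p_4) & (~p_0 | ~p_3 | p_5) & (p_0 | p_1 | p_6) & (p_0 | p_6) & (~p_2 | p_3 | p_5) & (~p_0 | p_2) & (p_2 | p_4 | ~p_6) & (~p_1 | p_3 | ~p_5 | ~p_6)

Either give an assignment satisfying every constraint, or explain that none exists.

p_0 = False, p_1 = False, p_2 = False, p_3 = True, p_4 = True, p_5 = False, p_6 = True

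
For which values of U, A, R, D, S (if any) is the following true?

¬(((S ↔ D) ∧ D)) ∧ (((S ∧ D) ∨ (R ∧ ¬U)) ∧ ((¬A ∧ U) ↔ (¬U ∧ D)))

U: False; A: False; R: True; D: False; S: True

  ¬(((S ↔ D) ∧ D)) = True
    (S ↔ D) ∧ D = False
      S ↔ D = False
  ((S ∧ D) ∨ (R ∧ ¬U)) ∧ ((¬A ∧ U) ↔ (¬U ∧ D)) = True
    (S ∧ D) ∨ (R ∧ ¬U) = True
      S ∧ D = False
      R ∧ ¬U = True
        ¬U = True
    (¬A ∧ U) ↔ (¬U ∧ D) = True
      ¬A ∧ U = False
        ¬A = True
      ¬U ∧ D = False
        ¬U = True
Both conjuncts True, so the formula holds.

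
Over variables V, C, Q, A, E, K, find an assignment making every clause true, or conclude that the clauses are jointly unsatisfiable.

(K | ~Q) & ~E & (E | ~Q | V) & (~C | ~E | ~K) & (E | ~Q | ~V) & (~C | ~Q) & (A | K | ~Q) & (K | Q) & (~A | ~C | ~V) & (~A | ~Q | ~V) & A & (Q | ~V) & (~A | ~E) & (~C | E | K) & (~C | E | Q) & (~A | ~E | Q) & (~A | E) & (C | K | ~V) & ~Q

No satisfying assignment exists.

Case A = True:
  (~E) forces E = False.
  Clause (~A | E) is falsified — contradiction.
Case A = False:
  Clause (A) is falsified — contradiction.
Both cases fail, so the formula is unsatisfiable.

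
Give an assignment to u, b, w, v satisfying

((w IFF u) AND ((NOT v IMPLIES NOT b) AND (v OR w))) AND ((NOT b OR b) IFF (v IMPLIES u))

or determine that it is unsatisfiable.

u = True, b = False, w = True, v = True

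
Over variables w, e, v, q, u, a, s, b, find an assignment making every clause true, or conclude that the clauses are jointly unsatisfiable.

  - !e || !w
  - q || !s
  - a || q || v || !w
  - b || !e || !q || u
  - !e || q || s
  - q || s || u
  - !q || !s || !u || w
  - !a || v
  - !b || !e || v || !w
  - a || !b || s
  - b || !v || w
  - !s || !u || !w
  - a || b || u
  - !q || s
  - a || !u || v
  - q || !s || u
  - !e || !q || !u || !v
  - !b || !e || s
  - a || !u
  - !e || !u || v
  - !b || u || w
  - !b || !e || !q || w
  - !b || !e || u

Set w = True.
  then (!e || !w) forces e = False.
Set v = True.
Set q = True.
  then (!q || s) forces s = True.
  then (!s || !u || !w) forces u = False.
Set a = True.
Set b = False.
All clauses satisfied.

w=T, e=F, v=T, q=T, u=F, a=T, s=T, b=F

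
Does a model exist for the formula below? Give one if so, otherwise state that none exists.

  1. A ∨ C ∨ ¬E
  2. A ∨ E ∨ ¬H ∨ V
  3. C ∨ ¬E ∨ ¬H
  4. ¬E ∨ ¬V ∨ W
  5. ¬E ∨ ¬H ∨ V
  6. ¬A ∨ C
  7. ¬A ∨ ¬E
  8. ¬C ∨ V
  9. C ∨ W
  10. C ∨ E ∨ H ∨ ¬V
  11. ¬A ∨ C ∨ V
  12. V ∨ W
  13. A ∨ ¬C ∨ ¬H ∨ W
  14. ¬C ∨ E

Try A = True:
  (¬A ∨ C) forces C = True.
  (¬A ∨ ¬E) forces E = False.
  clause (¬C ∨ E) is falsified — backtrack.
So A = False.
Try W = False:
  (C ∨ W) forces C = True.
  (¬C ∨ V) forces V = True.
  (¬E ∨ ¬V ∨ W) forces E = False.
  clause (¬C ∨ E) is falsified — backtrack.
So W = True.
Set C = False.
  then (A ∨ C ∨ ¬E) forces E = False.
Set V = False.
  then (A ∨ E ∨ ¬H ∨ V) forces H = False.
All clauses satisfied.

A: False, W: True, C: False, E: False, V: False, H: False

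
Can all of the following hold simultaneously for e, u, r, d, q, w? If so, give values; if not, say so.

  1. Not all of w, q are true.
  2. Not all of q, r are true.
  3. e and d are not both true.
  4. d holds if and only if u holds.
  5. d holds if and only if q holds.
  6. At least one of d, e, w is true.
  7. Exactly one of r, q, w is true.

e=F, u=T, r=F, d=T, q=T, w=F

  (1) {w, q}: 1/2 true — not all ✓
  (2) {q, r}: 1/2 true — not all ✓
  (3) e=F, d=T — not both ✓
  (4) d=T, u=T — same ✓
  (5) d=T, q=T — same ✓
  (6) {d, e, w}: 1 true — at least one ✓
  (7) {r, q, w}: 1 true — exactly one ✓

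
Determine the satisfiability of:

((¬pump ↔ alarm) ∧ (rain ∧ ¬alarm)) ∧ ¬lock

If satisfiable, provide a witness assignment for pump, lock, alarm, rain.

pump = True, lock = False, alarm = False, rain = True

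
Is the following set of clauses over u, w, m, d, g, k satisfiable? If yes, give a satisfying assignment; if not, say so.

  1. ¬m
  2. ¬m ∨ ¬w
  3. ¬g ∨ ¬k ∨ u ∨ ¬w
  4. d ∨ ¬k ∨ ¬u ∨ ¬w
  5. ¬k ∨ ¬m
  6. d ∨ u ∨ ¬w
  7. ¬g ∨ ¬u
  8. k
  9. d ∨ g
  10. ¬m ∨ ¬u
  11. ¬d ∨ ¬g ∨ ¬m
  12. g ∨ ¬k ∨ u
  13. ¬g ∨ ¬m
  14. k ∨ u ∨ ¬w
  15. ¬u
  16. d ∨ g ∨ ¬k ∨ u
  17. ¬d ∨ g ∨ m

u: False, w: False, m: False, d: False, g: True, k: True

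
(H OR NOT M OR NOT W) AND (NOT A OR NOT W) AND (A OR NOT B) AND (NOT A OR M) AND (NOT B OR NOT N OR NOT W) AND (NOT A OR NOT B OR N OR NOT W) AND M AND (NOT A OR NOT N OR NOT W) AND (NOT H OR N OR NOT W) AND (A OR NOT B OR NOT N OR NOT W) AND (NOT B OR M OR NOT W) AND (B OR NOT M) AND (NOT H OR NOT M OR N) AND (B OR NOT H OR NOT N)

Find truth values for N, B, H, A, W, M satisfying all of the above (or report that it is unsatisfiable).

Unit clause (M) forces M = True.
In (B OR NOT M) only B is left, so B = True.
In (A OR NOT B) only A is left, so A = True.
In (NOT A OR NOT W) only NOT W is left, so W = False.
Set N = True.
Set H = True.
All clauses satisfied.

N: True; B: True; H: True; A: True; W: False; M: True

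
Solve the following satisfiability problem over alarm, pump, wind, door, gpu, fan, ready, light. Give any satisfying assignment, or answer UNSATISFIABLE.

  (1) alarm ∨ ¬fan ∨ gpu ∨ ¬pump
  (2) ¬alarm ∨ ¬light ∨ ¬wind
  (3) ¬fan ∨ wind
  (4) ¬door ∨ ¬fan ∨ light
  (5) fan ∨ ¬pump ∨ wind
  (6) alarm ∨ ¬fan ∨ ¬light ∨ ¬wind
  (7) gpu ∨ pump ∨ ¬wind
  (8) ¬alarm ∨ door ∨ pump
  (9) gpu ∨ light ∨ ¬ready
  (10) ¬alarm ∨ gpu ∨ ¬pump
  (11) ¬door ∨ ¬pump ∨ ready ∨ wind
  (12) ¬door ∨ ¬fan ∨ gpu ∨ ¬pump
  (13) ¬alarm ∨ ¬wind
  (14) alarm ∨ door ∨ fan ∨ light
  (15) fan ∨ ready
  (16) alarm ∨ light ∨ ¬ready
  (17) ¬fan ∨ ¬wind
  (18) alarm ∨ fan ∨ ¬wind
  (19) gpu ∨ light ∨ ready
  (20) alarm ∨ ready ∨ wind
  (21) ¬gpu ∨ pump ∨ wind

Set alarm = True.
  then (¬alarm ∨ ¬wind) forces wind = False.
  then (¬fan ∨ wind) forces fan = False.
  then (fan ∨ ¬pump ∨ wind) forces pump = False.
  then (¬alarm ∨ door ∨ pump) forces door = True.
  then (fan ∨ ready) forces ready = True.
  then (¬gpu ∨ pump ∨ wind) forces gpu = False.
  then (gpu ∨ light ∨ ¬ready) forces light = True.
All clauses satisfied.

alarm: True, pump: False, wind: False, door: True, gpu: False, fan: False, ready: True, light: True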